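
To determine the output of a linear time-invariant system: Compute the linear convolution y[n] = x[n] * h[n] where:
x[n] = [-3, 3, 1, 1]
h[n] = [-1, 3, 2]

y[n] = sum_k x[k]*h[n-k]. Output length = len(x) + len(h) - 1 = 4 + 3 - 1 = 6.
y[0] = -3*-1 = 3
y[1] = 3*-1 + -3*3 = -12
y[2] = 1*-1 + 3*3 + -3*2 = 2
y[3] = 1*-1 + 1*3 + 3*2 = 8
y[4] = 1*3 + 1*2 = 5
y[5] = 1*2 = 2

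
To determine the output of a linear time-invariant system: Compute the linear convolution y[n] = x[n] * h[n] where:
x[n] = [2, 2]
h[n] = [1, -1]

y[n] = sum_k x[k]*h[n-k]. Output length = len(x) + len(h) - 1 = 2 + 2 - 1 = 3.
y[0] = 2*1 = 2
y[1] = 2*1 + 2*-1 = 0
y[2] = 2*-1 = -2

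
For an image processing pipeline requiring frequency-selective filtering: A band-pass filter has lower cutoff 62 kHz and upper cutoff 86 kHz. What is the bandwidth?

Bandwidth = f_high - f_low
= 86 kHz - 62 kHz = 24 kHz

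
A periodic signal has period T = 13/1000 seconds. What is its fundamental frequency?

The fundamental frequency is the reciprocal of the period.
f = 1/T = 1/(13/1000) = 1000/13 Hz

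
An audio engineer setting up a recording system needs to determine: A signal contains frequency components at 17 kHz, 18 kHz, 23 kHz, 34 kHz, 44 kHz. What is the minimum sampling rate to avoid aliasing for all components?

The highest frequency component is f_max = 44 kHz.
Nyquist rate = 2 * f_max = 2 * 44 kHz = 88 kHz.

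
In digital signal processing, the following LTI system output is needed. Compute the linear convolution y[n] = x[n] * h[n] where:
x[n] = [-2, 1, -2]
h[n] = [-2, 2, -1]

y[n] = sum_k x[k]*h[n-k]. Output length = len(x) + len(h) - 1 = 3 + 3 - 1 = 5.
y[0] = -2*-2 = 4
y[1] = 1*-2 + -2*2 = -6
y[2] = -2*-2 + 1*2 + -2*-1 = 8
y[3] = -2*2 + 1*-1 = -5
y[4] = -2*-1 = 2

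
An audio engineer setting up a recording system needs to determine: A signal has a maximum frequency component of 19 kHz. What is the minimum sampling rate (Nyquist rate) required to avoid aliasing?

By the Nyquist-Shannon sampling theorem,
the minimum sampling rate (Nyquist rate) must be at least 2 * f_max.
Nyquist rate = 2 * 19 kHz = 38 kHz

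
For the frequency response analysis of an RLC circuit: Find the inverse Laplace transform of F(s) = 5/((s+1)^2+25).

Standard pair: w/((s+a)^2+w^2) <-> e^(-at)*sin(wt)*u(t)
With a=1, w=5: f(t) = e^(-t)*sin(5t)*u(t)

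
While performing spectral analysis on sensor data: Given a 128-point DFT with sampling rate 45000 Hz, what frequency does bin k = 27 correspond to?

The frequency of DFT bin k is: f_k = k * f_s / N
f_27 = 27 * 45000 / 128 = 151875/16 Hz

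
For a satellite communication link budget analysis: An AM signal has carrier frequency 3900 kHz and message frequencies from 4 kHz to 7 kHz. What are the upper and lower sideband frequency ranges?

Upper sideband (USB) = fc + [fm_low, fm_high] = 3900 + [4, 7] = [3904, 3907] kHz
Lower sideband (LSB) = fc - [fm_high, fm_low] = 3900 - [7, 4] = [3893, 3896] kHz
Total occupied spectrum: 3893 kHz to 3907 kHz (plus carrier at 3900 kHz)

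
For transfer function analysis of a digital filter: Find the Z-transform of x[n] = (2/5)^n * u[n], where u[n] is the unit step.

The Z-transform of a^n * u[n] is z/(z-a) for |z| > |a|.
Here a = 2/5, so X(z) = z/(z - (2/5)) = 5z/(5z - 2)
ROC: |z| > 2/5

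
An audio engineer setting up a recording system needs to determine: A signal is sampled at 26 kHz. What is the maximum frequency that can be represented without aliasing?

The maximum frequency that can be represented without aliasing
is the Nyquist frequency: f_max = f_s / 2 = 26 kHz / 2 = 13 kHz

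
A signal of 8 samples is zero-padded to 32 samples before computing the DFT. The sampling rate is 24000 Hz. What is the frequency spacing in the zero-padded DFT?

Original DFT: N = 8, resolution = f_s/N = 24000/8 = 3000 Hz
Zero-padded DFT: N = 32, resolution = f_s/N = 24000/32 = 750 Hz
Zero-padding interpolates the spectrum (finer frequency grid)
but does NOT improve the true spectral resolution (ability to resolve close frequencies).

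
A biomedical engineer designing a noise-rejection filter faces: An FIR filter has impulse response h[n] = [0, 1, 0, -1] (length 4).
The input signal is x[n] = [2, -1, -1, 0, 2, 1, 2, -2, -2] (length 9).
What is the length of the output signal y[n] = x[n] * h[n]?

For linear convolution, the output length is:
len(y) = len(x) + len(h) - 1 = 9 + 4 - 1 = 12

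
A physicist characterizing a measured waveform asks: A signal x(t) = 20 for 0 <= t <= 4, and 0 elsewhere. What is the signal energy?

Energy = integral of |x(t)|^2 dt over the signal duration
= 20^2 * 4 = 400 * 4 = 1600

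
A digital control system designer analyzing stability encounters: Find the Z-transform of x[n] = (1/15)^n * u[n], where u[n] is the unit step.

The Z-transform of a^n * u[n] is z/(z-a) for |z| > |a|.
Here a = 1/15, so X(z) = z/(z - (1/15)) = 15z/(15z - 1)
ROC: |z| > 1/15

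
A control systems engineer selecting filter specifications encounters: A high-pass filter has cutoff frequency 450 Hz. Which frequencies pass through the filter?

A high-pass filter passes all frequencies above the cutoff frequency 450 Hz and attenuates lower frequencies.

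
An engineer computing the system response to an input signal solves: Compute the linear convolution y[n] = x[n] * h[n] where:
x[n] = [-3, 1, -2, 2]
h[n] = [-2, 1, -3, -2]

y[n] = sum_k x[k]*h[n-k]. Output length = len(x) + len(h) - 1 = 4 + 4 - 1 = 7.
y[0] = -3*-2 = 6
y[1] = 1*-2 + -3*1 = -5
y[2] = -2*-2 + 1*1 + -3*-3 = 14
y[3] = 2*-2 + -2*1 + 1*-3 + -3*-2 = -3
y[4] = 2*1 + -2*-3 + 1*-2 = 6
y[5] = 2*-3 + -2*-2 = -2
y[6] = 2*-2 = -4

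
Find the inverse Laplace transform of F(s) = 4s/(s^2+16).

Standard pair: s/(s^2+w^2) <-> cos(wt)*u(t)
With k=4, w=4: f(t) = 4*cos(4t)*u(t)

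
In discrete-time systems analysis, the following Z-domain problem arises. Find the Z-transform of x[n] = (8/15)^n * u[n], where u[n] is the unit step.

The Z-transform of a^n * u[n] is z/(z-a) for |z| > |a|.
Here a = 8/15, so X(z) = z/(z - (8/15)) = 15z/(15z - 8)
ROC: |z| > 8/15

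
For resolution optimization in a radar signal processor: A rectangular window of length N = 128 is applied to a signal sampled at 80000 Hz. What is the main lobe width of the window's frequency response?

For a rectangular window of length N,
the main lobe width in frequency is 2*f_s/N.
= 2*80000/128 = 1250 Hz
This determines the minimum frequency separation for resolving two sinusoids.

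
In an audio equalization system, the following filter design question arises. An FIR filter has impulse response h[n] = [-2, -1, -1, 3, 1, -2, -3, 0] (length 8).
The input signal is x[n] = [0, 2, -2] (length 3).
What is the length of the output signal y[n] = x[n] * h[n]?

For linear convolution, the output length is:
len(y) = len(x) + len(h) - 1 = 3 + 8 - 1 = 10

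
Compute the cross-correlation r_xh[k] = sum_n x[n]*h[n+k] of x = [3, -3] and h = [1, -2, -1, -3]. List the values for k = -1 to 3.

Both sequences indexed from 0 and zero outside their support.
Lags with overlap: k = -1 to 3.
  r_xh[-1] = x[1]*h[0] = -3
  r_xh[0] = x[0]*h[0] + x[1]*h[1] = 9
  r_xh[1] = x[0]*h[1] + x[1]*h[2] = -3
  r_xh[2] = x[0]*h[2] + x[1]*h[3] = 6
  r_xh[3] = x[0]*h[3] = -9
r_xh = [-3, 9, -3, 6, -9] (for k = -1, ..., 3)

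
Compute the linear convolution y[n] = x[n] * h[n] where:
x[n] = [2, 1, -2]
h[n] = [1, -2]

y[n] = sum_k x[k]*h[n-k]. Output length = len(x) + len(h) - 1 = 3 + 2 - 1 = 4.
y[0] = 2*1 = 2
y[1] = 1*1 + 2*-2 = -3
y[2] = -2*1 + 1*-2 = -4
y[3] = -2*-2 = 4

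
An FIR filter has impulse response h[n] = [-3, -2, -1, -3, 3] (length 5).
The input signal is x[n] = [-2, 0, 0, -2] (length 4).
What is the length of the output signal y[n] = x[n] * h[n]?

For linear convolution, the output length is:
len(y) = len(x) + len(h) - 1 = 4 + 5 - 1 = 8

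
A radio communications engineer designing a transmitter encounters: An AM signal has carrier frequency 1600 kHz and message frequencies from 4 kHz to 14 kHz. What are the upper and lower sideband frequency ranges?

Upper sideband (USB) = fc + [fm_low, fm_high] = 1600 + [4, 14] = [1604, 1614] kHz
Lower sideband (LSB) = fc - [fm_high, fm_low] = 1600 - [14, 4] = [1586, 1596] kHz
Total occupied spectrum: 1586 kHz to 1614 kHz (plus carrier at 1600 kHz)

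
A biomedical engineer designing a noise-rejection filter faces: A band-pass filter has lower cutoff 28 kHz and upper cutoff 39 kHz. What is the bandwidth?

Bandwidth = f_high - f_low
= 39 kHz - 28 kHz = 11 kHz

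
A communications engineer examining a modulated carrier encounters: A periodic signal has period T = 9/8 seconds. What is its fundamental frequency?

The fundamental frequency is the reciprocal of the period.
f = 1/T = 1/(9/8) = 8/9 Hz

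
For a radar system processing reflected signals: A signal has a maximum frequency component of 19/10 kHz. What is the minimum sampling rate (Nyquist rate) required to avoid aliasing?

By the Nyquist-Shannon sampling theorem,
the minimum sampling rate (Nyquist rate) must be at least 2 * f_max.
Nyquist rate = 2 * 19/10 kHz = 19/5 kHz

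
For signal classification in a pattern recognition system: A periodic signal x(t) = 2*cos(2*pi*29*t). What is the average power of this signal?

Average power of A*cos(wt) is A^2/2.
P = 2^2 / 2 = 4/2 = 2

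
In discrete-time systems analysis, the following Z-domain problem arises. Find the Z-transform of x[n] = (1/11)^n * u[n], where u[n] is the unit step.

The Z-transform of a^n * u[n] is z/(z-a) for |z| > |a|.
Here a = 1/11, so X(z) = z/(z - (1/11)) = 11z/(11z - 1)
ROC: |z| > 1/11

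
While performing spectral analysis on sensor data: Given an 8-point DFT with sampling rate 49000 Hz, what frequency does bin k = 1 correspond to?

The frequency of DFT bin k is: f_k = k * f_s / N
f_1 = 1 * 49000 / 8 = 6125 Hz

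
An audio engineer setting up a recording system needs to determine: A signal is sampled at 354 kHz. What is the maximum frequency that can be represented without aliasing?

The maximum frequency that can be represented without aliasing
is the Nyquist frequency: f_max = f_s / 2 = 354 kHz / 2 = 177 kHz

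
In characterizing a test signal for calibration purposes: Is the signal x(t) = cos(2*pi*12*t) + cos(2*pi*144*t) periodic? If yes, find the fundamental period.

f1 = 12 Hz, f2 = 144 Hz
Period T1 = 1/12, T2 = 1/144
Ratio T1/T2 = 144/12, which is rational.
The signal is periodic with fundamental period T = 1/GCD(12,144) = 1/12 s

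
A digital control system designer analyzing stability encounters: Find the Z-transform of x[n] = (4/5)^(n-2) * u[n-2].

Time-shifting property: if X(z) = Z{x[n]}, then Z{x[n-d]} = z^(-d) * X(z)
X(z) = z/(z - 4/5) for x[n] = (4/5)^n * u[n]
Z{x[n-2]} = z^(-2) * z/(z - 4/5) = z^(-1)/(z - 4/5)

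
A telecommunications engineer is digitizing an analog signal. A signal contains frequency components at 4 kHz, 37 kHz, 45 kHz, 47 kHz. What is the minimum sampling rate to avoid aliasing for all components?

The highest frequency component is f_max = 47 kHz.
Nyquist rate = 2 * f_max = 2 * 47 kHz = 94 kHz.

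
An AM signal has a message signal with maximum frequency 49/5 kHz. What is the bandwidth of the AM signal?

In AM (double-sideband), the bandwidth is twice the message frequency.
BW = 2 * f_m = 2 * 49/5 kHz = 98/5 kHz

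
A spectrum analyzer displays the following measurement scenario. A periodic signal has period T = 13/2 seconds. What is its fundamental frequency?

The fundamental frequency is the reciprocal of the period.
f = 1/T = 1/(13/2) = 2/13 Hz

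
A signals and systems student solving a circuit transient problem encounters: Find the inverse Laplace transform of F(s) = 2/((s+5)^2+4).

Standard pair: w/((s+a)^2+w^2) <-> e^(-at)*sin(wt)*u(t)
With a=5, w=2: f(t) = e^(-5t)*sin(2t)*u(t)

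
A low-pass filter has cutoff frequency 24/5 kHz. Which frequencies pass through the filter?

A low-pass filter passes all frequencies below the cutoff frequency 24/5 kHz and attenuates higher frequencies.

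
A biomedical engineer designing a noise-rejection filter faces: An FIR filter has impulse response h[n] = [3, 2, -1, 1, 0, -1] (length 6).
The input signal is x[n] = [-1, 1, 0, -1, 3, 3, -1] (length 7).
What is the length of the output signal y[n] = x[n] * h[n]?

For linear convolution, the output length is:
len(y) = len(x) + len(h) - 1 = 7 + 6 - 1 = 12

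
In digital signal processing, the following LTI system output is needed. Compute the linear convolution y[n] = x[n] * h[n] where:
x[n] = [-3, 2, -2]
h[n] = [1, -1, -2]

y[n] = sum_k x[k]*h[n-k]. Output length = len(x) + len(h) - 1 = 3 + 3 - 1 = 5.
y[0] = -3*1 = -3
y[1] = 2*1 + -3*-1 = 5
y[2] = -2*1 + 2*-1 + -3*-2 = 2
y[3] = -2*-1 + 2*-2 = -2
y[4] = -2*-2 = 4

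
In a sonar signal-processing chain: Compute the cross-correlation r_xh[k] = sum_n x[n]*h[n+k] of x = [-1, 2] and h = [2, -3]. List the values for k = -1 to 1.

Both sequences indexed from 0 and zero outside their support.
Lags with overlap: k = -1 to 1.
  r_xh[-1] = x[1]*h[0] = 4
  r_xh[0] = x[0]*h[0] + x[1]*h[1] = -8
  r_xh[1] = x[0]*h[1] = 3
r_xh = [4, -8, 3] (for k = -1, ..., 1)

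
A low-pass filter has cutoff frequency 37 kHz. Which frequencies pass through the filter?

A low-pass filter passes all frequencies below the cutoff frequency 37 kHz and attenuates higher frequencies.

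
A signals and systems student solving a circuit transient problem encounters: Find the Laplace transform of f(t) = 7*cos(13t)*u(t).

Standard pair: cos(wt)*u(t) <-> s/(s^2+w^2)
With w = 13: L{7*cos(13t)*u(t)} = 7s/(s^2+169)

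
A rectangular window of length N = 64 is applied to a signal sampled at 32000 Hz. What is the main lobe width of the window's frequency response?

For a rectangular window of length N,
the main lobe width in frequency is 2*f_s/N.
= 2*32000/64 = 1000 Hz
This determines the minimum frequency separation for resolving two sinusoids.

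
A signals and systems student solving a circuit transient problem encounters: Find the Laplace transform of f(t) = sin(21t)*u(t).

Standard pair: sin(wt)*u(t) <-> w/(s^2+w^2)
With w = 21: L{sin(21t)*u(t)} = 21/(s^2+441)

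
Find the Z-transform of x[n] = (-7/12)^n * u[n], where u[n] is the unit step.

The Z-transform of a^n * u[n] is z/(z-a) for |z| > |a|.
Here a = -7/12, so X(z) = z/(z - (-7/12)) = 12z/(12z + 7)
ROC: |z| > 7/12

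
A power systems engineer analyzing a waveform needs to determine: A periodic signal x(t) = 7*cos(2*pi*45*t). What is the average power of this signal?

Average power of A*cos(wt) is A^2/2.
P = 7^2 / 2 = 49/2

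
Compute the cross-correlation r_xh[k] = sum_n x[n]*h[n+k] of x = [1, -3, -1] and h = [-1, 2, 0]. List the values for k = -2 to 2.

Both sequences indexed from 0 and zero outside their support.
Lags with overlap: k = -2 to 2.
  r_xh[-2] = x[2]*h[0] = 1
  r_xh[-1] = x[1]*h[0] + x[2]*h[1] = 1
  r_xh[0] = x[0]*h[0] + x[1]*h[1] + x[2]*h[2] = -7
  r_xh[1] = x[0]*h[1] + x[1]*h[2] = 2
  r_xh[2] = x[0]*h[2] = 0
r_xh = [1, 1, -7, 2, 0] (for k = -2, ..., 2)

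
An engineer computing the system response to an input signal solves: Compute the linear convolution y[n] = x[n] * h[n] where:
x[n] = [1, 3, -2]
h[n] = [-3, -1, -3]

y[n] = sum_k x[k]*h[n-k]. Output length = len(x) + len(h) - 1 = 3 + 3 - 1 = 5.
y[0] = 1*-3 = -3
y[1] = 3*-3 + 1*-1 = -10
y[2] = -2*-3 + 3*-1 + 1*-3 = 0
y[3] = -2*-1 + 3*-3 = -7
y[4] = -2*-3 = 6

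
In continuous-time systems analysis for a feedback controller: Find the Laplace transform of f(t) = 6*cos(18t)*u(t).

Standard pair: cos(wt)*u(t) <-> s/(s^2+w^2)
With w = 18: L{6*cos(18t)*u(t)} = 6s/(s^2+324)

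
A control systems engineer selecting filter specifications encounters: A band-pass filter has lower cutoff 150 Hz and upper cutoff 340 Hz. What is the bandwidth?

Bandwidth = f_high - f_low
= 340 Hz - 150 Hz = 190 Hz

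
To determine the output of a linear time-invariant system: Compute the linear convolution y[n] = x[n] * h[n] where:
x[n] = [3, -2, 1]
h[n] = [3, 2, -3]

y[n] = sum_k x[k]*h[n-k]. Output length = len(x) + len(h) - 1 = 3 + 3 - 1 = 5.
y[0] = 3*3 = 9
y[1] = -2*3 + 3*2 = 0
y[2] = 1*3 + -2*2 + 3*-3 = -10
y[3] = 1*2 + -2*-3 = 8
y[4] = 1*-3 = -3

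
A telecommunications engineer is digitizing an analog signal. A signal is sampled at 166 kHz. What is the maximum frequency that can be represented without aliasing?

The maximum frequency that can be represented without aliasing
is the Nyquist frequency: f_max = f_s / 2 = 166 kHz / 2 = 83 kHz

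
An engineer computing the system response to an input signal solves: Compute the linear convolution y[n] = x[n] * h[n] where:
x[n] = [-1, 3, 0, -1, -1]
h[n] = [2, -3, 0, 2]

y[n] = sum_k x[k]*h[n-k]. Output length = len(x) + len(h) - 1 = 5 + 4 - 1 = 8.
y[0] = -1*2 = -2
y[1] = 3*2 + -1*-3 = 9
y[2] = 0*2 + 3*-3 + -1*0 = -9
y[3] = -1*2 + 0*-3 + 3*0 + -1*2 = -4
y[4] = -1*2 + -1*-3 + 0*0 + 3*2 = 7
y[5] = -1*-3 + -1*0 + 0*2 = 3
y[6] = -1*0 + -1*2 = -2
y[7] = -1*2 = -2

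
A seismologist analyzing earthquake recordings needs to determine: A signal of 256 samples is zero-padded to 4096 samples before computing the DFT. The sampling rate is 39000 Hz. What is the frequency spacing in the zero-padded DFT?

Original DFT: N = 256, resolution = f_s/N = 39000/256 = 4875/32 Hz
Zero-padded DFT: N = 4096, resolution = f_s/N = 39000/4096 = 4875/512 Hz
Zero-padding interpolates the spectrum (finer frequency grid)
but does NOT improve the true spectral resolution (ability to resolve close frequencies).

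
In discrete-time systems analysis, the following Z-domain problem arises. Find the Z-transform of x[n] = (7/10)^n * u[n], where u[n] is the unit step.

The Z-transform of a^n * u[n] is z/(z-a) for |z| > |a|.
Here a = 7/10, so X(z) = z/(z - (7/10)) = 10z/(10z - 7)
ROC: |z| > 7/10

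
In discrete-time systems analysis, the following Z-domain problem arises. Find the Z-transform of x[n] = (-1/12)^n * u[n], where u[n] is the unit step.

The Z-transform of a^n * u[n] is z/(z-a) for |z| > |a|.
Here a = -1/12, so X(z) = z/(z - (-1/12)) = 12z/(12z + 1)
ROC: |z| > 1/12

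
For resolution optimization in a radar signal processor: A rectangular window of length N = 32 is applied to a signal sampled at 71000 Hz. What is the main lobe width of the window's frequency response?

For a rectangular window of length N,
the main lobe width in frequency is 2*f_s/N.
= 2*71000/32 = 8875/2 Hz
This determines the minimum frequency separation for resolving two sinusoids.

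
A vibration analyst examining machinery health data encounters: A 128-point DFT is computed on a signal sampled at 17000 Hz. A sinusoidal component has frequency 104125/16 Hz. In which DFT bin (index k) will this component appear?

DFT frequency resolution = f_s/N = 17000/128 = 2125/16 Hz
Bin index k = f_signal / resolution = 104125/16 / 2125/16 = 49
The signal frequency 104125/16 Hz falls in DFT bin k = 49.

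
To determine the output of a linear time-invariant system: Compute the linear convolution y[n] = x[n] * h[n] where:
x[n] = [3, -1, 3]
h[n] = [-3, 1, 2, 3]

y[n] = sum_k x[k]*h[n-k]. Output length = len(x) + len(h) - 1 = 3 + 4 - 1 = 6.
y[0] = 3*-3 = -9
y[1] = -1*-3 + 3*1 = 6
y[2] = 3*-3 + -1*1 + 3*2 = -4
y[3] = 3*1 + -1*2 + 3*3 = 10
y[4] = 3*2 + -1*3 = 3
y[5] = 3*3 = 9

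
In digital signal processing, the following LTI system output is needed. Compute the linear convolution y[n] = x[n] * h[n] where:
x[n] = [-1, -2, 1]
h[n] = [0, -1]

y[n] = sum_k x[k]*h[n-k]. Output length = len(x) + len(h) - 1 = 3 + 2 - 1 = 4.
y[0] = -1*0 = 0
y[1] = -2*0 + -1*-1 = 1
y[2] = 1*0 + -2*-1 = 2
y[3] = 1*-1 = -1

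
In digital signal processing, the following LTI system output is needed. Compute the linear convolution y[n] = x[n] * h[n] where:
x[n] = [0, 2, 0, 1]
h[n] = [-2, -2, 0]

y[n] = sum_k x[k]*h[n-k]. Output length = len(x) + len(h) - 1 = 4 + 3 - 1 = 6.
y[0] = 0*-2 = 0
y[1] = 2*-2 + 0*-2 = -4
y[2] = 0*-2 + 2*-2 + 0*0 = -4
y[3] = 1*-2 + 0*-2 + 2*0 = -2
y[4] = 1*-2 + 0*0 = -2
y[5] = 1*0 = 0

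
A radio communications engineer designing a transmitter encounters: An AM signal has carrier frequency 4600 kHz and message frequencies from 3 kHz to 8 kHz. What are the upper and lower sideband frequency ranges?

Upper sideband (USB) = fc + [fm_low, fm_high] = 4600 + [3, 8] = [4603, 4608] kHz
Lower sideband (LSB) = fc - [fm_high, fm_low] = 4600 - [8, 3] = [4592, 4597] kHz
Total occupied spectrum: 4592 kHz to 4608 kHz (plus carrier at 4600 kHz)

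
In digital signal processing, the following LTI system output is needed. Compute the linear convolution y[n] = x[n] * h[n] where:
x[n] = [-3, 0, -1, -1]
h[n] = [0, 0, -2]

y[n] = sum_k x[k]*h[n-k]. Output length = len(x) + len(h) - 1 = 4 + 3 - 1 = 6.
y[0] = -3*0 = 0
y[1] = 0*0 + -3*0 = 0
y[2] = -1*0 + 0*0 + -3*-2 = 6
y[3] = -1*0 + -1*0 + 0*-2 = 0
y[4] = -1*0 + -1*-2 = 2
y[5] = -1*-2 = 2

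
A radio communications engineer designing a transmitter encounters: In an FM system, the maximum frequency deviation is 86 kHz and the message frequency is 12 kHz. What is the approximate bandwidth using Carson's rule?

Carson's rule: BW = 2*(delta_f + f_m)
= 2*(86 + 12) kHz = 196 kHz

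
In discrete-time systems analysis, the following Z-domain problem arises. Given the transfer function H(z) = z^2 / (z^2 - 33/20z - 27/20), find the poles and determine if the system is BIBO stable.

Poles are roots of the denominator: z^2 - 33/20z - 27/20 = 0.
Quadratic formula: z = [-(-33/20) +/- sqrt((-33/20)^2 - 4*(-27/20))] / 2
Discriminant = 1089/400 + 27/5 = 3249/400; sqrt = 57/20.
z = (33/20 +/- 57/20) / 2 => z = 9/4 or z = -3/5.
|p1| = 9/4, |p2| = 3/5.
For BIBO stability, all poles must lie inside the unit circle (|p| < 1).
System is UNSTABLE since at least one |p| >= 1.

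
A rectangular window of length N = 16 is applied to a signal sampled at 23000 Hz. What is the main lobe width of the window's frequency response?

For a rectangular window of length N,
the main lobe width in frequency is 2*f_s/N.
= 2*23000/16 = 2875 Hz
This determines the minimum frequency separation for resolving two sinusoids.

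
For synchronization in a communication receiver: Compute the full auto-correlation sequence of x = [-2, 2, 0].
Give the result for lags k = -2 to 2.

r_xx[k] = sum_m x[m]*x[m+k], indexed from 0, for k = -2 to 2:
  r_xx[-2] = x[2]*x[0] = 0
  r_xx[-1] = x[1]*x[0] + x[2]*x[1] = -4
  r_xx[0] = x[0]*x[0] + x[1]*x[1] + x[2]*x[2] = 8
  r_xx[1] = x[0]*x[1] + x[1]*x[2] = -4
  r_xx[2] = x[0]*x[2] = 0
r_xx = [0, -4, 8, -4, 0]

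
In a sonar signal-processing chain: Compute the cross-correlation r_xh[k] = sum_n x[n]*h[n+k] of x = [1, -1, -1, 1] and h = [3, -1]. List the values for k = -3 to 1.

Both sequences indexed from 0 and zero outside their support.
Lags with overlap: k = -3 to 1.
  r_xh[-3] = x[3]*h[0] = 3
  r_xh[-2] = x[2]*h[0] + x[3]*h[1] = -4
  r_xh[-1] = x[1]*h[0] + x[2]*h[1] = -2
  r_xh[0] = x[0]*h[0] + x[1]*h[1] = 4
  r_xh[1] = x[0]*h[1] = -1
r_xh = [3, -4, -2, 4, -1] (for k = -3, ..., 1)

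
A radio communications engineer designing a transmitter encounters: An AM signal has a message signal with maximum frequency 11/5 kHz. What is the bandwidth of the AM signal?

In AM (double-sideband), the bandwidth is twice the message frequency.
BW = 2 * f_m = 2 * 11/5 kHz = 22/5 kHz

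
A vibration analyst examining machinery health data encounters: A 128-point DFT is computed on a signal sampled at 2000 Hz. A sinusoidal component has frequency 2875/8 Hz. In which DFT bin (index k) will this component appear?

DFT frequency resolution = f_s/N = 2000/128 = 125/8 Hz
Bin index k = f_signal / resolution = 2875/8 / 125/8 = 23
The signal frequency 2875/8 Hz falls in DFT bin k = 23.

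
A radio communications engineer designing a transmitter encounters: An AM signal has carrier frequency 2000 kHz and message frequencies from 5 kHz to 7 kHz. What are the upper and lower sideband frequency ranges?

Upper sideband (USB) = fc + [fm_low, fm_high] = 2000 + [5, 7] = [2005, 2007] kHz
Lower sideband (LSB) = fc - [fm_high, fm_low] = 2000 - [7, 5] = [1993, 1995] kHz
Total occupied spectrum: 1993 kHz to 2007 kHz (plus carrier at 2000 kHz)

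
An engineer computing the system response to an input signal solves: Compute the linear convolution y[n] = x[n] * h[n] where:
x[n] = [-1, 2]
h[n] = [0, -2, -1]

y[n] = sum_k x[k]*h[n-k]. Output length = len(x) + len(h) - 1 = 2 + 3 - 1 = 4.
y[0] = -1*0 = 0
y[1] = 2*0 + -1*-2 = 2
y[2] = 2*-2 + -1*-1 = -3
y[3] = 2*-1 = -2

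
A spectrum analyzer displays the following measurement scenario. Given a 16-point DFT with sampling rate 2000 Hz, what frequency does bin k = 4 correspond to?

The frequency of DFT bin k is: f_k = k * f_s / N
f_4 = 4 * 2000 / 16 = 500 Hz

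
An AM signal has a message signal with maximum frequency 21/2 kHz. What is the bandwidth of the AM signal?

In AM (double-sideband), the bandwidth is twice the message frequency.
BW = 2 * f_m = 2 * 21/2 kHz = 21 kHz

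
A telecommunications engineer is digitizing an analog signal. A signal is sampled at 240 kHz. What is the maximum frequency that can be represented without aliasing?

The maximum frequency that can be represented without aliasing
is the Nyquist frequency: f_max = f_s / 2 = 240 kHz / 2 = 120 kHz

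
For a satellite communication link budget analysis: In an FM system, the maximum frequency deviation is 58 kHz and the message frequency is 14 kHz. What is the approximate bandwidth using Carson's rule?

Carson's rule: BW = 2*(delta_f + f_m)
= 2*(58 + 14) kHz = 144 kHz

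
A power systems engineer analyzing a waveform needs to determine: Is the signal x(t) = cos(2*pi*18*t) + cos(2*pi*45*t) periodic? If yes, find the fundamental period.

f1 = 18 Hz, f2 = 45 Hz
Period T1 = 1/18, T2 = 1/45
Ratio T1/T2 = 45/18, which is rational.
The signal is periodic with fundamental period T = 1/GCD(18,45) = 1/9 s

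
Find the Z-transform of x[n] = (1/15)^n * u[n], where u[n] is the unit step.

The Z-transform of a^n * u[n] is z/(z-a) for |z| > |a|.
Here a = 1/15, so X(z) = z/(z - (1/15)) = 15z/(15z - 1)
ROC: |z| > 1/15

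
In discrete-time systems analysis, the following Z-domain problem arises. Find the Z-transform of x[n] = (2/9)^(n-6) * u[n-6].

Time-shifting property: if X(z) = Z{x[n]}, then Z{x[n-d]} = z^(-d) * X(z)
X(z) = z/(z - 2/9) for x[n] = (2/9)^n * u[n]
Z{x[n-6]} = z^(-6) * z/(z - 2/9) = z^(-5)/(z - 2/9)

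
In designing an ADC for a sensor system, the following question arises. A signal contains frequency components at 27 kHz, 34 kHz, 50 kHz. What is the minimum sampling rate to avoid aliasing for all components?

The highest frequency component is f_max = 50 kHz.
Nyquist rate = 2 * f_max = 2 * 50 kHz = 100 kHz.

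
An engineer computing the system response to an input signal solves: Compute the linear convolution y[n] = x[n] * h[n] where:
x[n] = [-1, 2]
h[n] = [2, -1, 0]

y[n] = sum_k x[k]*h[n-k]. Output length = len(x) + len(h) - 1 = 2 + 3 - 1 = 4.
y[0] = -1*2 = -2
y[1] = 2*2 + -1*-1 = 5
y[2] = 2*-1 + -1*0 = -2
y[3] = 2*0 = 0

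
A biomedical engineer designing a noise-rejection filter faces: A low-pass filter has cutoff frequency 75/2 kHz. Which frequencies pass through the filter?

A low-pass filter passes all frequencies below the cutoff frequency 75/2 kHz and attenuates higher frequencies.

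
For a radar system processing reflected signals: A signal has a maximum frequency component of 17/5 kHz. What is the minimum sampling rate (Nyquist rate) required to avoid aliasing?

By the Nyquist-Shannon sampling theorem,
the minimum sampling rate (Nyquist rate) must be at least 2 * f_max.
Nyquist rate = 2 * 17/5 kHz = 34/5 kHz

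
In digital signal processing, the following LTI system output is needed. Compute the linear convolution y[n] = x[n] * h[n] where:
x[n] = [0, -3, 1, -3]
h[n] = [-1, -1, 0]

y[n] = sum_k x[k]*h[n-k]. Output length = len(x) + len(h) - 1 = 4 + 3 - 1 = 6.
y[0] = 0*-1 = 0
y[1] = -3*-1 + 0*-1 = 3
y[2] = 1*-1 + -3*-1 + 0*0 = 2
y[3] = -3*-1 + 1*-1 + -3*0 = 2
y[4] = -3*-1 + 1*0 = 3
y[5] = -3*0 = 0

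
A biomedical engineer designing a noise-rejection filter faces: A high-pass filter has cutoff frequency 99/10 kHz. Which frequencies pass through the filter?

A high-pass filter passes all frequencies above the cutoff frequency 99/10 kHz and attenuates lower frequencies.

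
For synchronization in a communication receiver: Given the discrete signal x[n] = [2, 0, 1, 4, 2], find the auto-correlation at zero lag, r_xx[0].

The auto-correlation at zero lag r_xx[0] equals the signal energy.
r_xx[0] = sum of x[n]^2 = 2^2 + 0^2 + 1^2 + 4^2 + 2^2
= 4 + 0 + 1 + 16 + 4 = 25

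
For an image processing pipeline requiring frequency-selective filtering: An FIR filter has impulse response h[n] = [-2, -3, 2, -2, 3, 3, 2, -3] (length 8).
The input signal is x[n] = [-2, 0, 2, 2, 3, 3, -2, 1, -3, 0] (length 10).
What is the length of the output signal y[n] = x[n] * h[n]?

For linear convolution, the output length is:
len(y) = len(x) + len(h) - 1 = 10 + 8 - 1 = 17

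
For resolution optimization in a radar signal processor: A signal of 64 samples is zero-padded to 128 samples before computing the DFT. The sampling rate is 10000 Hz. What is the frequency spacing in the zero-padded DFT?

Original DFT: N = 64, resolution = f_s/N = 10000/64 = 625/4 Hz
Zero-padded DFT: N = 128, resolution = f_s/N = 10000/128 = 625/8 Hz
Zero-padding interpolates the spectrum (finer frequency grid)
but does NOT improve the true spectral resolution (ability to resolve close frequencies).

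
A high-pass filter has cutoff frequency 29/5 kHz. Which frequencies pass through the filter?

A high-pass filter passes all frequencies above the cutoff frequency 29/5 kHz and attenuates lower frequencies.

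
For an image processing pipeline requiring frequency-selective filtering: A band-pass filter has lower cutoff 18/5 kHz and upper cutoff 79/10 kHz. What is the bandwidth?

Bandwidth = f_high - f_low
= 79/10 kHz - 18/5 kHz = 43/10 kHz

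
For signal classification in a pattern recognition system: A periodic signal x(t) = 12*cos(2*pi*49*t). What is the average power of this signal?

Average power of A*cos(wt) is A^2/2.
P = 12^2 / 2 = 144/2 = 72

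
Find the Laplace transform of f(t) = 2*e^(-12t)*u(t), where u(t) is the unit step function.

Standard Laplace transform pair:
e^(-at)*u(t) <-> 1/(s+a)
With a = 12: L{2*e^(-12t)*u(t)} = 2/(s+12), ROC: Re(s) > -12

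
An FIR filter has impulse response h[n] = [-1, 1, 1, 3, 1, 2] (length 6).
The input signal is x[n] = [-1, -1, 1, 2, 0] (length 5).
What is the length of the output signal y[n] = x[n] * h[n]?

For linear convolution, the output length is:
len(y) = len(x) + len(h) - 1 = 5 + 6 - 1 = 10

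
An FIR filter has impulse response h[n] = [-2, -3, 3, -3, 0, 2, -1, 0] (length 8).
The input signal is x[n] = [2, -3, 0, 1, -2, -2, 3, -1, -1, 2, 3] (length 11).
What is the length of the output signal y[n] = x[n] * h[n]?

For linear convolution, the output length is:
len(y) = len(x) + len(h) - 1 = 11 + 8 - 1 = 18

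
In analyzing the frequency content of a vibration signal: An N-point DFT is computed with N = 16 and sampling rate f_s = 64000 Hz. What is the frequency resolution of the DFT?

DFT frequency resolution = f_s / N
= 64000 / 16 = 4000 Hz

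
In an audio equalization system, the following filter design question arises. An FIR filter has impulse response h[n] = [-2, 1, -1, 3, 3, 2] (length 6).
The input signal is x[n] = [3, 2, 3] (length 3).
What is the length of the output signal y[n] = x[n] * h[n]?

For linear convolution, the output length is:
len(y) = len(x) + len(h) - 1 = 3 + 6 - 1 = 8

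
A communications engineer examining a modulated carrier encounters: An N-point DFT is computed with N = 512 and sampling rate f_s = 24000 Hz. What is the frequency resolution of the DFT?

DFT frequency resolution = f_s / N
= 24000 / 512 = 375/8 Hz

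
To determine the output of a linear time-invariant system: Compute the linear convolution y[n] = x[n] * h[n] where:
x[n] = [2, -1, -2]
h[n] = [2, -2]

y[n] = sum_k x[k]*h[n-k]. Output length = len(x) + len(h) - 1 = 3 + 2 - 1 = 4.
y[0] = 2*2 = 4
y[1] = -1*2 + 2*-2 = -6
y[2] = -2*2 + -1*-2 = -2
y[3] = -2*-2 = 4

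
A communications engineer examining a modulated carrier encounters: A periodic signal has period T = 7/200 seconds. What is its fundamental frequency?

The fundamental frequency is the reciprocal of the period.
f = 1/T = 1/(7/200) = 200/7 Hz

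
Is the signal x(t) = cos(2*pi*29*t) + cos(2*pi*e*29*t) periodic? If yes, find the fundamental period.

f1 = 29 Hz, f2 = 29*e Hz
Ratio f2/f1 = e, which is irrational.
Since the frequency ratio is irrational, no common period exists.
The signal is not periodic.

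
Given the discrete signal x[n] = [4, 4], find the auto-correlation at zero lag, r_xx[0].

The auto-correlation at zero lag r_xx[0] equals the signal energy.
r_xx[0] = sum of x[n]^2 = 4^2 + 4^2
= 16 + 16 = 32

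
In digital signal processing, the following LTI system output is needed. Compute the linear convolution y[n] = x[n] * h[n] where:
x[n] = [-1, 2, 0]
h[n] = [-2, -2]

y[n] = sum_k x[k]*h[n-k]. Output length = len(x) + len(h) - 1 = 3 + 2 - 1 = 4.
y[0] = -1*-2 = 2
y[1] = 2*-2 + -1*-2 = -2
y[2] = 0*-2 + 2*-2 = -4
y[3] = 0*-2 = 0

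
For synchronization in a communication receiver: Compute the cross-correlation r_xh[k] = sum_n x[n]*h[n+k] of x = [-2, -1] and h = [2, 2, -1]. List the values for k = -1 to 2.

Both sequences indexed from 0 and zero outside their support.
Lags with overlap: k = -1 to 2.
  r_xh[-1] = x[1]*h[0] = -2
  r_xh[0] = x[0]*h[0] + x[1]*h[1] = -6
  r_xh[1] = x[0]*h[1] + x[1]*h[2] = -3
  r_xh[2] = x[0]*h[2] = 2
r_xh = [-2, -6, -3, 2] (for k = -1, ..., 2)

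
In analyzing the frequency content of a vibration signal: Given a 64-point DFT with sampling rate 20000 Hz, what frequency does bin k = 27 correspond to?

The frequency of DFT bin k is: f_k = k * f_s / N
f_27 = 27 * 20000 / 64 = 16875/2 Hz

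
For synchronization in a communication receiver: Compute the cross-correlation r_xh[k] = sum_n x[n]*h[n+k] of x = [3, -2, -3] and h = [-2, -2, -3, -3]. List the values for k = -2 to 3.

Both sequences indexed from 0 and zero outside their support.
Lags with overlap: k = -2 to 3.
  r_xh[-2] = x[2]*h[0] = 6
  r_xh[-1] = x[1]*h[0] + x[2]*h[1] = 10
  r_xh[0] = x[0]*h[0] + x[1]*h[1] + x[2]*h[2] = 7
  r_xh[1] = x[0]*h[1] + x[1]*h[2] + x[2]*h[3] = 9
  r_xh[2] = x[0]*h[2] + x[1]*h[3] = -3
  r_xh[3] = x[0]*h[3] = -9
r_xh = [6, 10, 7, 9, -3, -9] (for k = -2, ..., 3)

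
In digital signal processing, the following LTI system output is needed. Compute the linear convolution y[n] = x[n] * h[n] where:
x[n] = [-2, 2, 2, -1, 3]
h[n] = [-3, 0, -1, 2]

y[n] = sum_k x[k]*h[n-k]. Output length = len(x) + len(h) - 1 = 5 + 4 - 1 = 8.
y[0] = -2*-3 = 6
y[1] = 2*-3 + -2*0 = -6
y[2] = 2*-3 + 2*0 + -2*-1 = -4
y[3] = -1*-3 + 2*0 + 2*-1 + -2*2 = -3
y[4] = 3*-3 + -1*0 + 2*-1 + 2*2 = -7
y[5] = 3*0 + -1*-1 + 2*2 = 5
y[6] = 3*-1 + -1*2 = -5
y[7] = 3*2 = 6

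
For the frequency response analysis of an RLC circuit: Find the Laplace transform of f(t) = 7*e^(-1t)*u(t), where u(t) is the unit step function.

Standard Laplace transform pair:
e^(-at)*u(t) <-> 1/(s+a)
With a = 1: L{7*e^(-1t)*u(t)} = 7/(s+1), ROC: Re(s) > -1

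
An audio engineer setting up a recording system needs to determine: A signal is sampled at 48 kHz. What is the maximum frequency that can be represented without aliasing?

The maximum frequency that can be represented without aliasing
is the Nyquist frequency: f_max = f_s / 2 = 48 kHz / 2 = 24 kHz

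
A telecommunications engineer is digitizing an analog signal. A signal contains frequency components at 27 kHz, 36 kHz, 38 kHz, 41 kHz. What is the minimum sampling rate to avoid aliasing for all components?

The highest frequency component is f_max = 41 kHz.
Nyquist rate = 2 * f_max = 2 * 41 kHz = 82 kHz.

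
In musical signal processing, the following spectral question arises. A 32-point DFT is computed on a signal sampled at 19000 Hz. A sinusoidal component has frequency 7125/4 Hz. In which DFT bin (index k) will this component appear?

DFT frequency resolution = f_s/N = 19000/32 = 2375/4 Hz
Bin index k = f_signal / resolution = 7125/4 / 2375/4 = 3
The signal frequency 7125/4 Hz falls in DFT bin k = 3.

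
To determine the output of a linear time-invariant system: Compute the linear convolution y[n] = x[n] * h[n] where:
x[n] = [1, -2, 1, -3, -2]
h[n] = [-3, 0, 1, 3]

y[n] = sum_k x[k]*h[n-k]. Output length = len(x) + len(h) - 1 = 5 + 4 - 1 = 8.
y[0] = 1*-3 = -3
y[1] = -2*-3 + 1*0 = 6
y[2] = 1*-3 + -2*0 + 1*1 = -2
y[3] = -3*-3 + 1*0 + -2*1 + 1*3 = 10
y[4] = -2*-3 + -3*0 + 1*1 + -2*3 = 1
y[5] = -2*0 + -3*1 + 1*3 = 0
y[6] = -2*1 + -3*3 = -11
y[7] = -2*3 = -6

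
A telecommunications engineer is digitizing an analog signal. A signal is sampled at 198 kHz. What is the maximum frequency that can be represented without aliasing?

The maximum frequency that can be represented without aliasing
is the Nyquist frequency: f_max = f_s / 2 = 198 kHz / 2 = 99 kHz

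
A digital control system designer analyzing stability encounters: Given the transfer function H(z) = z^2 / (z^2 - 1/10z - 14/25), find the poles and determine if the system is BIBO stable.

Poles are roots of the denominator: z^2 - 1/10z - 14/25 = 0.
Quadratic formula: z = [-(-1/10) +/- sqrt((-1/10)^2 - 4*(-14/25))] / 2
Discriminant = 1/100 + 56/25 = 9/4; sqrt = 3/2.
z = (1/10 +/- 3/2) / 2 => z = 4/5 or z = -7/10.
|p1| = 7/10, |p2| = 4/5.
For BIBO stability, all poles must lie inside the unit circle (|p| < 1).
System is STABLE since both |p| < 1.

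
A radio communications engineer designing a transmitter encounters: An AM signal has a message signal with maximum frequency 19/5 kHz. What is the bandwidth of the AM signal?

In AM (double-sideband), the bandwidth is twice the message frequency.
BW = 2 * f_m = 2 * 19/5 kHz = 38/5 kHz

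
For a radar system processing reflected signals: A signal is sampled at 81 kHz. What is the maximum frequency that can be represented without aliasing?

The maximum frequency that can be represented without aliasing
is the Nyquist frequency: f_max = f_s / 2 = 81 kHz / 2 = 81/2 kHz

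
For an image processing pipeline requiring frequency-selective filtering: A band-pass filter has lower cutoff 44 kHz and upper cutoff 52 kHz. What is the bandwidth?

Bandwidth = f_high - f_low
= 52 kHz - 44 kHz = 8 kHz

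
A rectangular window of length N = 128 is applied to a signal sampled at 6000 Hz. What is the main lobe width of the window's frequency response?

For a rectangular window of length N,
the main lobe width in frequency is 2*f_s/N.
= 2*6000/128 = 375/4 Hz
This determines the minimum frequency separation for resolving two sinusoids.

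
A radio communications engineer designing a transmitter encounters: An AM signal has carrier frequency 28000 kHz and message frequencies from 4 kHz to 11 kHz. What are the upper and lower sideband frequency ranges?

Upper sideband (USB) = fc + [fm_low, fm_high] = 28000 + [4, 11] = [28004, 28011] kHz
Lower sideband (LSB) = fc - [fm_high, fm_low] = 28000 - [11, 4] = [27989, 27996] kHz
Total occupied spectrum: 27989 kHz to 28011 kHz (plus carrier at 28000 kHz)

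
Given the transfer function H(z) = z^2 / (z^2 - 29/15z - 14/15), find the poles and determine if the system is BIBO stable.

Poles are roots of the denominator: z^2 - 29/15z - 14/15 = 0.
Quadratic formula: z = [-(-29/15) +/- sqrt((-29/15)^2 - 4*(-14/15))] / 2
Discriminant = 841/225 + 56/15 = 1681/225; sqrt = 41/15.
z = (29/15 +/- 41/15) / 2 => z = 7/3 or z = -2/5.
|p1| = 7/3, |p2| = 2/5.
For BIBO stability, all poles must lie inside the unit circle (|p| < 1).
System is UNSTABLE since at least one |p| >= 1.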